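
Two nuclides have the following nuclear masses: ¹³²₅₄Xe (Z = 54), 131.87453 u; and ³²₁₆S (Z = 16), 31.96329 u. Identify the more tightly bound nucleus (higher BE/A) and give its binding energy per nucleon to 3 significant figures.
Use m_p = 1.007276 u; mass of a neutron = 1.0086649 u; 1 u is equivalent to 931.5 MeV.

³²₁₆S; 8.49 MeV/nucleon

¹³²₅₄Xe: Σm = 54(1.007276) + 78(1.0086649) = 133.0687662 u; Δm = 1.1942362 u; E_B = 1112.43 MeV; E_B/A = 8.428 MeV
³²₁₆S: Σm = 16(1.007276) + 16(1.0086649) = 32.2550544 u; Δm = 0.2917644 u; E_B = 271.78 MeV; E_B/A = 8.493 MeV
³²₁₆S has the higher binding energy per nucleon, so it is the more tightly bound nucleus.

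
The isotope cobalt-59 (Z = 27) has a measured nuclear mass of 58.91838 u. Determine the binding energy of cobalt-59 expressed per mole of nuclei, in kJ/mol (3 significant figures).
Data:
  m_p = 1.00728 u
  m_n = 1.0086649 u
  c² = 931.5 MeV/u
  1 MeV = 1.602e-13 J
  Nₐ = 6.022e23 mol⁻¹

Mass of separated nucleons = 27(1.00728) + 32(1.0086649) = 27.19656 + 32.2772768 = 59.4738368 u
Δm = 59.4738368 − 58.91838 = 0.5554568 u
Converting to energy: 0.5554568 u × 931.5 MeV/u = 517.408 MeV
Per nucleus in joules: 517.408 MeV × 1.602e-13 J/MeV = 8.2889e-11 J
Per mole: 8.2889e-11 J × 6.022e23 mol⁻¹ = 4.9916e+13 J/mol

4.99e+10 kJ/mol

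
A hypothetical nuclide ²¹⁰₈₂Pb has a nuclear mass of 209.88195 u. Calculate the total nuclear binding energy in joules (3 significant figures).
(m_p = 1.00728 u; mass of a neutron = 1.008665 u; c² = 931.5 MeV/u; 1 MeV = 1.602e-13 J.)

Z = 82, so N = A − Z = 210 − 82 = 128.
Mass of separated nucleons = 82(1.00728) + 128(1.008665) = 82.59696 + 129.109120 = 211.706080 u
Mass defect Δm = 211.706080 − 209.88195 = 1.824130 u
E_B = 1.824130 × 931.5 = 1699.18 MeV
In joules: 1699.18 MeV × 1.602e-13 J/MeV = 2.7221e-10 J

2.72e-10 J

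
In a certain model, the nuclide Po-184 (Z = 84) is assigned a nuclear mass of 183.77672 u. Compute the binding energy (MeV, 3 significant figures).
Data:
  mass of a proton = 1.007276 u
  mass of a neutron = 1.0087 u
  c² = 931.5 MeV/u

With 84 protons and 100 neutrons (A = 184):
Σm = 84·m_p + 100·m_n = 84.611184 + 100.8700 = 185.481184 u
Δm = 185.481184 − 183.77672 = 1.704464 u
Binding energy = Δm·c² = 1.704464 × 931.5 MeV/u = 1587.71 MeV

1590 MeV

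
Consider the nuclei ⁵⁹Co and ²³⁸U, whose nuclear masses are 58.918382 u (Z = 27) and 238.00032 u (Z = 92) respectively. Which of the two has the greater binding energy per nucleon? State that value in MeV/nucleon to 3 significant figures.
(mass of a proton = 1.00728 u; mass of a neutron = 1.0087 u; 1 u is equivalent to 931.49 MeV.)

⁵⁹Co: Σm = 27(1.00728) + 32(1.0087) = 59.47496 u; Δm = 0.556578 u; E_B = 518.45 MeV; E_B/A = 8.787 MeV
²³⁸U: Σm = 92(1.00728) + 146(1.0087) = 239.93996 u; Δm = 1.93964 u; E_B = 1806.76 MeV; E_B/A = 7.591 MeV
⁵⁹Co has the higher binding energy per nucleon, so it is the more tightly bound nucleus.

⁵⁹Co; 8.79 MeV/nucleon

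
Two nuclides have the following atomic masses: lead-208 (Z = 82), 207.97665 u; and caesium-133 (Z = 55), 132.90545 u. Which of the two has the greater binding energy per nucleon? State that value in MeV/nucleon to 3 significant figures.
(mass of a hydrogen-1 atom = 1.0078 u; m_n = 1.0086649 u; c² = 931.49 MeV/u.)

caesium-133; 8.40 MeV/nucleon

lead-208: Σm = 82(1.0078) + 126(1.0086649) = 209.7313774 u; Δm = 1.7547274 u; E_B = 1634.5 MeV; E_B/A = 7.858 MeV
caesium-133: Σm = 55(1.0078) + 78(1.0086649) = 134.1048622 u; Δm = 1.1994122 u; E_B = 1117.2 MeV; E_B/A = 8.400 MeV
caesium-133 has the higher binding energy per nucleon, so it is the more tightly bound nucleus.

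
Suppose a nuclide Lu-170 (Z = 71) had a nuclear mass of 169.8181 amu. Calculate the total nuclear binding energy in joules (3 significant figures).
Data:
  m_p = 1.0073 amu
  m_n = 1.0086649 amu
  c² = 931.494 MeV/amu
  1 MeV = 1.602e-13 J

2.32e-10 J

Z = 71, so N = A − Z = 170 − 71 = 99.
Mass of separated nucleons = 71(1.0073) + 99(1.0086649) = 71.5183 + 99.8578251 = 171.3761251 amu
The mass defect is 171.3761251 − 169.8181 = 1.5580251 amu.
Converting to energy: 1.5580251 amu × 931.494 MeV/amu = 1451.29 MeV
In joules: 1451.29 MeV × 1.602e-13 J/MeV = 2.32497e-10 J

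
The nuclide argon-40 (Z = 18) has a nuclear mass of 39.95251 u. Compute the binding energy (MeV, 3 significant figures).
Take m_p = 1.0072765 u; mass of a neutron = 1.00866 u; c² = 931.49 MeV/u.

344 MeV

With 18 protons and 22 neutrons (A = 40):
Mass of separated nucleons = 18(1.0072765) + 22(1.00866) = 18.1309770 + 22.19052 = 40.3214970 u
The mass defect is 40.3214970 − 39.95251 = 0.3689870 u.
Converting to energy: 0.3689870 u × 931.49 MeV/u = 343.708 MeV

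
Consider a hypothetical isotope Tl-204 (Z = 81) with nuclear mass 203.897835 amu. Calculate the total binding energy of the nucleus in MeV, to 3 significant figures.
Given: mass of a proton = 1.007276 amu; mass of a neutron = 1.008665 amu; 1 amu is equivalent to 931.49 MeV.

1640 MeV

Σm = 81·m_p + 123·m_n = 81.589356 + 124.065795 = 205.655151 amu
Δm = 205.655151 − 203.897835 = 1.757316 amu
Converting to energy: 1.757316 amu × 931.49 MeV/amu = 1636.92 MeV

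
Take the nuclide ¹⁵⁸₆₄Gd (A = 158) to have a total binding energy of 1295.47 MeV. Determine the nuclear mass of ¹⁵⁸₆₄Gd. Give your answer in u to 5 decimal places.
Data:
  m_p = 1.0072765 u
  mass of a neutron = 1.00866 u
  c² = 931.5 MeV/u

Mass defect = 1295.47 MeV / (931.5 MeV/u) = 1.3907354 u
Constituent mass = 64(1.0072765) + 94(1.00866) = 159.2797360 u
Nuclear mass = 159.2797360 − 1.3907354 = 157.8890006 u ≈ 157.88900 u (to 5 decimal places)

157.88900 u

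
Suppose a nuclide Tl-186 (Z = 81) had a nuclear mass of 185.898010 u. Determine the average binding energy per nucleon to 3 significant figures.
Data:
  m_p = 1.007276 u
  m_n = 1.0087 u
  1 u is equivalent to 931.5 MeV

The nucleus contains 81 protons and 186 − 81 = 105 neutrons.
Total constituent mass: 81 × 1.007276 + 105 × 1.0087 = 187.502856 u
The mass defect is 187.502856 − 185.898010 = 1.604846 u.
E_B = 1.604846 × 931.5 = 1494.91 MeV
BE/A = 1494.91 MeV / 186 = 8.037 MeV/nucleon

8.04 MeV/nucleon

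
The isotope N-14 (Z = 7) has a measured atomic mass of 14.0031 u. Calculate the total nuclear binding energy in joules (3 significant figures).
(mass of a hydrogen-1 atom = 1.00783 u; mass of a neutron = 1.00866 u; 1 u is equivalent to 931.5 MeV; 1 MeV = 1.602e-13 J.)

1.68e-11 J

The nucleus contains 7 protons and 14 − 7 = 7 neutrons.
Σm = 7·m(¹H) + 7·m_n = 7.05481 + 7.06062 = 14.11543 u
Δm = 14.11543 − 14.0031 = 0.11233 u
Binding energy = Δm·c² = 0.11233 × 931.5 MeV/u = 104.635 MeV
In joules: 104.635 MeV × 1.602e-13 J/MeV = 1.6763e-11 J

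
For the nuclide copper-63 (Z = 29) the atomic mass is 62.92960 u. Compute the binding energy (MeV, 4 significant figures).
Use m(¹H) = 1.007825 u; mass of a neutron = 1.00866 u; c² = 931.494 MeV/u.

551.2 MeV

Z = 29, so N = A − Z = 63 − 29 = 34.
Σm = 29·m(¹H) + 34·m_n = 29.226925 + 34.29444 = 63.521365 u
Mass defect Δm = 63.521365 − 62.92960 = 0.591765 u
E_B = 0.591765 × 931.494 = 551.226 MeV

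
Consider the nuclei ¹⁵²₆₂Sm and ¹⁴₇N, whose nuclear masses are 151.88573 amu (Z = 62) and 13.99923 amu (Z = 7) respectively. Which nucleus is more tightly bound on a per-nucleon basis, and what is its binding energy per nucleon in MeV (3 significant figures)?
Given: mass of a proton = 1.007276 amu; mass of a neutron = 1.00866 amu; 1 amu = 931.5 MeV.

¹⁵²₆₂Sm; 8.24 MeV/nucleon

¹⁵²₆₂Sm: Σm = 62(1.007276) + 90(1.00866) = 153.230512 amu; Δm = 1.344782 amu; E_B = 1252.7 MeV; E_B/A = 8.241 MeV
¹⁴₇N: Σm = 7(1.007276) + 7(1.00866) = 14.111552 amu; Δm = 0.112322 amu; E_B = 104.628 MeV; E_B/A = 7.473 MeV
¹⁵²₆₂Sm has the higher binding energy per nucleon, so it is the more tightly bound nucleus.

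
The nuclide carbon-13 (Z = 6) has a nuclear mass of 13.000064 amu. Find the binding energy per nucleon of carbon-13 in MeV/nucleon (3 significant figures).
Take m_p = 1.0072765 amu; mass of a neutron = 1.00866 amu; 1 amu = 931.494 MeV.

7.47 MeV/nucleon

The nucleus contains 6 protons and 13 − 6 = 7 neutrons.
Total constituent mass: 6 × 1.0072765 + 7 × 1.00866 = 13.1042790 amu
Δm = 13.1042790 − 13.000064 = 0.1042150 amu
Binding energy = Δm·c² = 0.1042150 × 931.494 MeV/amu = 97.0756 MeV
Per nucleon: 97.0756 / 13 = 7.467 MeV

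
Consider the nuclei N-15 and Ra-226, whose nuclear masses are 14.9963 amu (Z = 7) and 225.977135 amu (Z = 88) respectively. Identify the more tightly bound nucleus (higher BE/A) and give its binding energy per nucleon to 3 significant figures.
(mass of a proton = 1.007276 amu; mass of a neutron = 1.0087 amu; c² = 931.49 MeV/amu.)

N-15; 7.71 MeV/nucleon

N-15: Σm = 7(1.007276) + 8(1.0087) = 15.120532 amu; Δm = 0.124232 amu; E_B = 115.72 MeV; E_B/A = 7.7147 MeV
Ra-226: Σm = 88(1.007276) + 138(1.0087) = 227.840888 amu; Δm = 1.863753 amu; E_B = 1736.1 MeV; E_B/A = 7.682 MeV
N-15 has the higher binding energy per nucleon, so it is the more tightly bound nucleus.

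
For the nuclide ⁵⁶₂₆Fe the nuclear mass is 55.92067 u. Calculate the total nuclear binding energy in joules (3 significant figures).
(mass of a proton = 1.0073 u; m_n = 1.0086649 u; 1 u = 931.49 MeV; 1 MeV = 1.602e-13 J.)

The nucleus contains 26 protons and 56 − 26 = 30 neutrons.
Mass of separated nucleons = 26(1.0073) + 30(1.0086649) = 26.1898 + 30.2599470 = 56.4497470 u
The mass defect is 56.4497470 − 55.92067 = 0.5290770 u.
E_B = 0.5290770 × 931.49 = 492.830 MeV
In joules: 492.830 MeV × 1.602e-13 J/MeV = 7.8951e-11 J

7.90e-11 J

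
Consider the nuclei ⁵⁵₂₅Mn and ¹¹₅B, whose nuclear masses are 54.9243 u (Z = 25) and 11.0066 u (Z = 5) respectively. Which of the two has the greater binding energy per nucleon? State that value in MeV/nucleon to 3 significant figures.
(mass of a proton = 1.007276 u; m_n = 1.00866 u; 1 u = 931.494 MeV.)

⁵⁵₂₅Mn; 8.76 MeV/nucleon

⁵⁵₂₅Mn: Σm = 25(1.007276) + 30(1.00866) = 55.441700 u; Δm = 0.517400 u; E_B = 481.95 MeV; E_B/A = 8.763 MeV
¹¹₅B: Σm = 5(1.007276) + 6(1.00866) = 11.088340 u; Δm = 0.081740 u; E_B = 76.140 MeV; E_B/A = 6.922 MeV
⁵⁵₂₅Mn has the higher binding energy per nucleon, so it is the more tightly bound nucleus.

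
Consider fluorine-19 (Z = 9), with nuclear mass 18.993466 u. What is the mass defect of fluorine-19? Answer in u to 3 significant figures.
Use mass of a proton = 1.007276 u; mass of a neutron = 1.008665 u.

Z = 9, so N = A − Z = 19 − 9 = 10.
Σm = 9·m_p + 10·m_n = 9.065484 + 10.086650 = 19.152134 u
Mass defect Δm = 19.152134 − 18.993466 = 0.158668 u

0.159 u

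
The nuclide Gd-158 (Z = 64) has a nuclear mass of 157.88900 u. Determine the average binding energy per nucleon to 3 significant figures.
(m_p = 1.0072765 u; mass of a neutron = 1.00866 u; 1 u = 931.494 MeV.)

The nucleus contains 64 protons and 158 − 64 = 94 neutrons.
Total constituent mass: 64 × 1.0072765 + 94 × 1.00866 = 159.2797360 u
Δm = 159.2797360 − 157.88900 = 1.3907360 u
E_B = 1.3907360 × 931.494 = 1295.46 MeV
Dividing by A = 158 gives 8.199 MeV per nucleon.

8.20 MeV/nucleon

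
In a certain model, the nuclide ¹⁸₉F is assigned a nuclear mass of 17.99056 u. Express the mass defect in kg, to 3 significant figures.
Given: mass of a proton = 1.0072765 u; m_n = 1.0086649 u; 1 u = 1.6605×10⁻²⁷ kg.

2.54e-28 kg

Σm = 9·m_p + 9·m_n = 9.0654885 + 9.0779841 = 18.1434726 u
The mass defect is 18.1434726 − 17.99056 = 0.1529126 u.
In SI units: 0.1529126 u × 1.6605×10⁻²⁷ kg/u = 2.5391e-28 kg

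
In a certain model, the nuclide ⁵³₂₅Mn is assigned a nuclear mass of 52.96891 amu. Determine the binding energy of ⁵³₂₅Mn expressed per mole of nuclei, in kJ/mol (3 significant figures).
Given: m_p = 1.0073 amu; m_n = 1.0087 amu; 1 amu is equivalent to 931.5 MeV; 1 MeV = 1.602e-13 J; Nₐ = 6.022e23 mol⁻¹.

The nucleus contains 25 protons and 53 − 25 = 28 neutrons.
Σm = 25·m_p + 28·m_n = 25.1825 + 28.2436 = 53.4261 amu
Mass defect Δm = 53.4261 − 52.96891 = 0.45719 amu
Converting to energy: 0.45719 amu × 931.5 MeV/amu = 425.872 MeV
Per nucleus in joules: 425.872 MeV × 1.602e-13 J/MeV = 6.8225e-11 J
Per mole: 6.8225e-11 J × 6.022e23 mol⁻¹ = 4.1085e+13 J/mol

4.11e+10 kJ/mol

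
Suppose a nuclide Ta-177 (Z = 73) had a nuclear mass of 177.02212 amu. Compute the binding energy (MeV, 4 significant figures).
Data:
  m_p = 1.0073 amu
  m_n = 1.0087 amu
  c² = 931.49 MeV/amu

Z = 73, so N = A − Z = 177 − 73 = 104.
Mass of separated nucleons = 73(1.0073) + 104(1.0087) = 73.5329 + 104.9048 = 178.4377 amu
Mass defect Δm = 178.4377 − 177.02212 = 1.41558 amu
Binding energy = Δm·c² = 1.41558 × 931.49 MeV/amu = 1318.60 MeV

1319 MeV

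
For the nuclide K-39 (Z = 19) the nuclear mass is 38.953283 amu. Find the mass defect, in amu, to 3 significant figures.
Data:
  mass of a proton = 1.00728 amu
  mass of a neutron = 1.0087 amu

With 19 protons and 20 neutrons (A = 39):
Σm = 19·m_p + 20·m_n = 19.13832 + 20.1740 = 39.31232 amu
Mass defect Δm = 39.31232 − 38.953283 = 0.359037 amu

0.359 amu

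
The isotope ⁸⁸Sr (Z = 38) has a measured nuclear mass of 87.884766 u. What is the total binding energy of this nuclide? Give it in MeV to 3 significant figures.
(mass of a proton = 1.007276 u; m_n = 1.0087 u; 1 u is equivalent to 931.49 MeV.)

Z = 38, so N = A − Z = 88 − 38 = 50.
Σm = 38·m_p + 50·m_n = 38.276488 + 50.4350 = 88.711488 u
Mass defect Δm = 88.711488 − 87.884766 = 0.826722 u
Binding energy = Δm·c² = 0.826722 × 931.49 MeV/u = 770.083 MeV

770 MeV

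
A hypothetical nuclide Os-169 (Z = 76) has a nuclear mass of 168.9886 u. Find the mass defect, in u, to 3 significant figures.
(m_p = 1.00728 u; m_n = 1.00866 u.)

1.37 u

Mass of separated nucleons = 76(1.00728) + 93(1.00866) = 76.55328 + 93.80538 = 170.35866 u
Δm = 170.35866 − 168.9886 = 1.37006 u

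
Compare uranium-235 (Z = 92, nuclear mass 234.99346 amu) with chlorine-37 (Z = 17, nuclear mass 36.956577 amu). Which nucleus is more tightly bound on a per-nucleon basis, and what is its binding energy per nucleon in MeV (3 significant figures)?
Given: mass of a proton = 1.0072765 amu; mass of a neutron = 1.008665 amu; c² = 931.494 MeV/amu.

uranium-235: Σm = 92(1.0072765) + 143(1.008665) = 236.9085330 amu; Δm = 1.9150730 amu; E_B = 1783.9 MeV; E_B/A = 7.591 MeV
chlorine-37: Σm = 17(1.0072765) + 20(1.008665) = 37.2970005 amu; Δm = 0.3404235 amu; E_B = 317.10 MeV; E_B/A = 8.570 MeV
chlorine-37 has the higher binding energy per nucleon, so it is the more tightly bound nucleus.

chlorine-37; 8.57 MeV/nucleon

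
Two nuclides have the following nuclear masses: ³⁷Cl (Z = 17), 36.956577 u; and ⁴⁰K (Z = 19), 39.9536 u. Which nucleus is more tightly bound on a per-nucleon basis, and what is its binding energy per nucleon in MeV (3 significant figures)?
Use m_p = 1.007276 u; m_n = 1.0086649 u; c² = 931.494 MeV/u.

³⁷Cl; 8.57 MeV/nucleon

³⁷Cl: Σm = 17(1.007276) + 20(1.0086649) = 37.2969900 u; Δm = 0.3404130 u; E_B = 317.09 MeV; E_B/A = 8.570 MeV
⁴⁰K: Σm = 19(1.007276) + 21(1.0086649) = 40.3202069 u; Δm = 0.3666069 u; E_B = 341.49 MeV; E_B/A = 8.537 MeV
³⁷Cl has the higher binding energy per nucleon, so it is the more tightly bound nucleus.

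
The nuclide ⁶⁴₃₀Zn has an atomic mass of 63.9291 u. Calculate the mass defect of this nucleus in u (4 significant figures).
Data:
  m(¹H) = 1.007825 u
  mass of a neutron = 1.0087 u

0.6015 u

Z = 30, so N = A − Z = 64 − 30 = 34.
Σm = 30·m(¹H) + 34·m_n = 30.234750 + 34.2958 = 64.530550 u
Mass defect Δm = 64.530550 − 63.9291 = 0.601450 u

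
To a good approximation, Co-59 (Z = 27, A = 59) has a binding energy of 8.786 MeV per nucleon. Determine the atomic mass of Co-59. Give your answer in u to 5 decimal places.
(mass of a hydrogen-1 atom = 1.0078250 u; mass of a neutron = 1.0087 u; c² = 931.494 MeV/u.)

Total binding energy = 59 × 8.786 = 518.374 MeV
Mass defect = 518.374 MeV / (931.494 MeV/u) = 0.5564974 u
Constituent mass = 27(1.0078250) + 32(1.0087) = 59.4896750 u
Atomic mass = 59.4896750 − 0.5564974 = 58.9331776 u ≈ 58.93318 u (to 5 decimal places)

58.93318 u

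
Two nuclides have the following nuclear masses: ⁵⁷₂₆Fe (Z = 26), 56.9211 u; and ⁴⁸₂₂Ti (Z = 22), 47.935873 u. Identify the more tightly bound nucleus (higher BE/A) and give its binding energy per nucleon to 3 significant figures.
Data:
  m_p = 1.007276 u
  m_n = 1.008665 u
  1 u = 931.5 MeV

⁵⁷₂₆Fe: Σm = 26(1.007276) + 31(1.008665) = 57.457791 u; Δm = 0.536691 u; E_B = 499.93 MeV; E_B/A = 8.771 MeV
⁴⁸₂₂Ti: Σm = 22(1.007276) + 26(1.008665) = 48.385362 u; Δm = 0.449489 u; E_B = 418.70 MeV; E_B/A = 8.723 MeV
⁵⁷₂₆Fe has the higher binding energy per nucleon, so it is the more tightly bound nucleus.

⁵⁷₂₆Fe; 8.77 MeV/nucleon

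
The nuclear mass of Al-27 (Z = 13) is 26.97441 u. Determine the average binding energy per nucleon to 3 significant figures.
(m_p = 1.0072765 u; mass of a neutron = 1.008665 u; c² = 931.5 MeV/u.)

Σm = 13·m_p + 14·m_n = 13.0945945 + 14.121310 = 27.2159045 u
Δm = 27.2159045 − 26.97441 = 0.2414945 u
Binding energy = Δm·c² = 0.2414945 × 931.5 MeV/u = 224.952 MeV
Per nucleon: 224.952 / 27 = 8.332 MeV

8.33 MeV/nucleon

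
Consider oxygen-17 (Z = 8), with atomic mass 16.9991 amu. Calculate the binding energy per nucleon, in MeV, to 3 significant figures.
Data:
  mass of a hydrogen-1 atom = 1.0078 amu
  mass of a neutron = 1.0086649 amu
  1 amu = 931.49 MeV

7.74 MeV/nucleon

Total constituent mass: 8 × 1.0078 + 9 × 1.0086649 = 17.1403841 amu
Mass defect Δm = 17.1403841 − 16.9991 = 0.1412841 amu
E_B = 0.1412841 × 931.49 = 131.605 MeV
Per nucleon: 131.605 / 17 = 7.741 MeV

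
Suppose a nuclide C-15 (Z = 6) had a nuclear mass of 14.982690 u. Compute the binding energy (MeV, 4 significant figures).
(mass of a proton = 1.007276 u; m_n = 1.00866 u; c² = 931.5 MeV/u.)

With 6 protons and 9 neutrons (A = 15):
Mass of separated nucleons = 6(1.007276) + 9(1.00866) = 6.043656 + 9.07794 = 15.121596 u
Δm = 15.121596 − 14.982690 = 0.138906 u
Converting to energy: 0.138906 u × 931.5 MeV/u = 129.391 MeV

129.4 MeV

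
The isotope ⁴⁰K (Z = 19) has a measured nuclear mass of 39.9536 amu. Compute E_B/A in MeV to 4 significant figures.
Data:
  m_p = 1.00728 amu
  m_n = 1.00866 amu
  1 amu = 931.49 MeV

Z = 19, so N = A − Z = 40 − 19 = 21.
Total constituent mass: 19 × 1.00728 + 21 × 1.00866 = 40.32018 amu
Δm = 40.32018 − 39.9536 = 0.36658 amu
Binding energy = Δm·c² = 0.36658 × 931.49 MeV/amu = 341.466 MeV
BE/A = 341.466 MeV / 40 = 8.537 MeV/nucleon

8.537 MeV/nucleon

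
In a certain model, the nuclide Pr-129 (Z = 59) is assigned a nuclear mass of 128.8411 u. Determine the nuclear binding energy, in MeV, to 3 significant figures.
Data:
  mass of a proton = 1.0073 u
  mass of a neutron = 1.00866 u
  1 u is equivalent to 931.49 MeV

1110 MeV

Σm = 59·m_p + 70·m_n = 59.4307 + 70.60620 = 130.03690 u
Δm = 130.03690 − 128.8411 = 1.19580 u
Binding energy = Δm·c² = 1.19580 × 931.49 MeV/u = 1113.88 MeV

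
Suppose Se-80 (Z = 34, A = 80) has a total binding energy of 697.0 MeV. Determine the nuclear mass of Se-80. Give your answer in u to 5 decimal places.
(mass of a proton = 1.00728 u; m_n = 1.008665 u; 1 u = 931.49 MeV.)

Mass defect = 697.0 MeV / (931.49 MeV/u) = 0.7482635 u
Constituent mass = 34(1.00728) + 46(1.008665) = 80.646110 u
Nuclear mass = 80.646110 − 0.7482635 = 79.8978465 u ≈ 79.89785 u (to 5 decimal places)

79.89785 u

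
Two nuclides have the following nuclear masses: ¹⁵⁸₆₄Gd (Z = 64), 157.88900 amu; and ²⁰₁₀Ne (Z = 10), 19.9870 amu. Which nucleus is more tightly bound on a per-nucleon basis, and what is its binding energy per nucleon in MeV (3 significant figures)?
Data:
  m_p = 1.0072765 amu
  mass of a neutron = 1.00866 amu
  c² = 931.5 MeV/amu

¹⁵⁸₆₄Gd: Σm = 64(1.0072765) + 94(1.00866) = 159.2797360 amu; Δm = 1.3907360 amu; E_B = 1295.5 MeV; E_B/A = 8.199 MeV
²⁰₁₀Ne: Σm = 10(1.0072765) + 10(1.00866) = 20.1593650 amu; Δm = 0.1723650 amu; E_B = 160.56 MeV; E_B/A = 8.028 MeV
¹⁵⁸₆₄Gd has the higher binding energy per nucleon, so it is the more tightly bound nucleus.

¹⁵⁸₆₄Gd; 8.20 MeV/nucleon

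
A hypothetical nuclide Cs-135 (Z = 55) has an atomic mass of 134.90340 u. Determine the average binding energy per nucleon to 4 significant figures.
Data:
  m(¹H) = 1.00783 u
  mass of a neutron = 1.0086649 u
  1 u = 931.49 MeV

8.421 MeV/nucleon

The nucleus contains 55 protons and 135 − 55 = 80 neutrons.
Mass of separated nucleons = 55(1.00783) + 80(1.0086649) = 55.43065 + 80.6931920 = 136.1238420 u
The mass defect is 136.1238420 − 134.90340 = 1.2204420 u.
E_B = 1.2204420 × 931.49 = 1136.83 MeV
Dividing by A = 135 gives 8.421 MeV per nucleon.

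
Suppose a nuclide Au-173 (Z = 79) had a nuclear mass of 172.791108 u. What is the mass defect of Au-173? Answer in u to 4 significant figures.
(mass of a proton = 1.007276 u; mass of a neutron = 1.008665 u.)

Σm = 79·m_p + 94·m_n = 79.574804 + 94.814510 = 174.389314 u
Δm = 174.389314 − 172.791108 = 1.598206 u

1.598 u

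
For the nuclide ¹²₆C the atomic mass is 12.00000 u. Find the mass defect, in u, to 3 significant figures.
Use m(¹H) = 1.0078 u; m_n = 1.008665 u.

With 6 protons and 6 neutrons (A = 12):
Total constituent mass: 6 × 1.0078 + 6 × 1.008665 = 12.098790 u
Mass defect Δm = 12.098790 − 12.00000 = 0.098790 u

0.0988 u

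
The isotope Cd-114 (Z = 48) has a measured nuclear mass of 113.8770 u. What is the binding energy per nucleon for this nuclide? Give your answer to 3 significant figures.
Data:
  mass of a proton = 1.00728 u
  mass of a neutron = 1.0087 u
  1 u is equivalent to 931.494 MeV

Σm = 48·m_p + 66·m_n = 48.34944 + 66.5742 = 114.92364 u
Mass defect Δm = 114.92364 − 113.8770 = 1.04664 u
Converting to energy: 1.04664 u × 931.494 MeV/u = 974.939 MeV
Dividing by A = 114 gives 8.552 MeV per nucleon.

8.55 MeV/nucleon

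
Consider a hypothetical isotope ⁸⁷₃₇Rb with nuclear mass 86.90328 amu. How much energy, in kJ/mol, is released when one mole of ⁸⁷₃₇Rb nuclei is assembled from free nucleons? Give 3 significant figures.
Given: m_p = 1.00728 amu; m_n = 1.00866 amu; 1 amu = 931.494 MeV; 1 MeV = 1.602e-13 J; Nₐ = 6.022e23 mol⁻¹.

7.18e+10 kJ/mol

With 37 protons and 50 neutrons (A = 87):
Total constituent mass: 37 × 1.00728 + 50 × 1.00866 = 87.70236 amu
Mass defect Δm = 87.70236 − 86.90328 = 0.79908 amu
E_B = 0.79908 × 931.494 = 744.338 MeV
Per nucleus in joules: 744.338 MeV × 1.602e-13 J/MeV = 1.1924e-10 J
Per mole: 1.1924e-10 J × 6.022e23 mol⁻¹ = 7.1806e+13 J/mol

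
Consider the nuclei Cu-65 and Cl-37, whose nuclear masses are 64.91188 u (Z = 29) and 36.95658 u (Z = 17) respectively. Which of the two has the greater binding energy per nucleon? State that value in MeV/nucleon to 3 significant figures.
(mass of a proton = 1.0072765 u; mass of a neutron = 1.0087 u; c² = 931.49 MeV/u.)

Cu-65: Σm = 29(1.0072765) + 36(1.0087) = 65.5242185 u; Δm = 0.6123385 u; E_B = 570.39 MeV; E_B/A = 8.775 MeV
Cl-37: Σm = 17(1.0072765) + 20(1.0087) = 37.2977005 u; Δm = 0.3411205 u; E_B = 317.75 MeV; E_B/A = 8.588 MeV
Cu-65 has the higher binding energy per nucleon, so it is the more tightly bound nucleus.

Cu-65; 8.78 MeV/nucleon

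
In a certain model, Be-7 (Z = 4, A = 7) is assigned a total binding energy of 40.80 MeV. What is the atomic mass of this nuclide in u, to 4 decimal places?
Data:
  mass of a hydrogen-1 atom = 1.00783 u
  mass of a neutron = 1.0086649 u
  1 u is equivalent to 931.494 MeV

7.0135 u

Mass defect = 40.80 MeV / (931.494 MeV/u) = 0.043801 u
Constituent mass = 4(1.00783) + 3(1.0086649) = 7.0573147 u
Atomic mass = 7.0573147 − 0.043801 = 7.0135137 u ≈ 7.0135 u (to 4 decimal places)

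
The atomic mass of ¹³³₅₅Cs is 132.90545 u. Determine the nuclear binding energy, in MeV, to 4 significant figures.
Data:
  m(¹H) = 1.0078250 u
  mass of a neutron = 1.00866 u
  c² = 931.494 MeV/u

Total constituent mass: 55 × 1.0078250 + 78 × 1.00866 = 134.1058550 u
Mass defect Δm = 134.1058550 − 132.90545 = 1.2004050 u
Converting to energy: 1.2004050 u × 931.494 MeV/u = 1118.17 MeV

1118 MeV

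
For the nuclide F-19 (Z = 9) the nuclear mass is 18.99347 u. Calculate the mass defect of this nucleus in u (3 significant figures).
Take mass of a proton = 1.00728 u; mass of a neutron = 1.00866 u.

0.159 u

Z = 9, so N = A − Z = 19 − 9 = 10.
Total constituent mass: 9 × 1.00728 + 10 × 1.00866 = 19.15212 u
The mass defect is 19.15212 − 18.99347 = 0.15865 u.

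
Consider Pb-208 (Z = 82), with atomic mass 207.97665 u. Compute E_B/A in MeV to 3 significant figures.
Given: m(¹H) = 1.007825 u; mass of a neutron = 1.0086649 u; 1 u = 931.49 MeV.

7.87 MeV/nucleon

With 82 protons and 126 neutrons (A = 208):
Mass of separated nucleons = 82(1.007825) + 126(1.0086649) = 82.641650 + 127.0917774 = 209.7334274 u
The mass defect is 209.7334274 − 207.97665 = 1.7567774 u.
E_B = 1.7567774 × 931.49 = 1636.42 MeV
Dividing by A = 208 gives 7.867 MeV per nucleon.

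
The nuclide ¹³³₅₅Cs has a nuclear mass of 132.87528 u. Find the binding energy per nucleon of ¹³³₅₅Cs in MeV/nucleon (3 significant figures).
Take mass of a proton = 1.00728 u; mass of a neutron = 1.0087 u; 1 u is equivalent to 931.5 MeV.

With 55 protons and 78 neutrons (A = 133):
Mass of separated nucleons = 55(1.00728) + 78(1.0087) = 55.40040 + 78.6786 = 134.07900 u
Δm = 134.07900 − 132.87528 = 1.20372 u
E_B = 1.20372 × 931.5 = 1121.27 MeV
Per nucleon: 1121.27 / 133 = 8.431 MeV

8.43 MeV/nucleon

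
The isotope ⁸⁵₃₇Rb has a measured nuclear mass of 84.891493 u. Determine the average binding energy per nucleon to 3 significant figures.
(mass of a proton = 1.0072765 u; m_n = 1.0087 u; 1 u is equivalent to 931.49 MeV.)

8.72 MeV/nucleon

Z = 37, so N = A − Z = 85 − 37 = 48.
Σm = 37·m_p + 48·m_n = 37.2692305 + 48.4176 = 85.6868305 u
Δm = 85.6868305 − 84.891493 = 0.7953375 u
Binding energy = Δm·c² = 0.7953375 × 931.49 MeV/u = 740.849 MeV
Per nucleon: 740.849 / 85 = 8.716 MeV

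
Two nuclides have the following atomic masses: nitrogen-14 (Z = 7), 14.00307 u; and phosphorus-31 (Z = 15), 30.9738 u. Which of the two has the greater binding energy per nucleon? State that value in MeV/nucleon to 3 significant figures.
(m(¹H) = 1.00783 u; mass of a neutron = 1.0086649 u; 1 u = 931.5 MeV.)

nitrogen-14: Σm = 7(1.00783) + 7(1.0086649) = 14.1154643 u; Δm = 0.1123943 u; E_B = 104.695 MeV; E_B/A = 7.478 MeV
phosphorus-31: Σm = 15(1.00783) + 16(1.0086649) = 31.2560884 u; Δm = 0.2822884 u; E_B = 262.95 MeV; E_B/A = 8.482 MeV
phosphorus-31 has the higher binding energy per nucleon, so it is the more tightly bound nucleus.

phosphorus-31; 8.48 MeV/nucleon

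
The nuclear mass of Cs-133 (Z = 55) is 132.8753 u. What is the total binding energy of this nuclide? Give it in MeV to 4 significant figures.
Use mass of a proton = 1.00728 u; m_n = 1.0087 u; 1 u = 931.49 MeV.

1121 MeV

Mass of separated nucleons = 55(1.00728) + 78(1.0087) = 55.40040 + 78.6786 = 134.07900 u
The mass defect is 134.07900 − 132.8753 = 1.20370 u.
E_B = 1.20370 × 931.49 = 1121.23 MeV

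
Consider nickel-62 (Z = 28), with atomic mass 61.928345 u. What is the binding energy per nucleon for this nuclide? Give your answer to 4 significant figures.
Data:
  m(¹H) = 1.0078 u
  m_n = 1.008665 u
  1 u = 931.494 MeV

Mass of separated nucleons = 28(1.0078) + 34(1.008665) = 28.2184 + 34.294610 = 62.513010 u
Mass defect Δm = 62.513010 − 61.928345 = 0.584665 u
Converting to energy: 0.584665 u × 931.494 MeV/u = 544.612 MeV
Dividing by A = 62 gives 8.784 MeV per nucleon.

8.784 MeV/nucleon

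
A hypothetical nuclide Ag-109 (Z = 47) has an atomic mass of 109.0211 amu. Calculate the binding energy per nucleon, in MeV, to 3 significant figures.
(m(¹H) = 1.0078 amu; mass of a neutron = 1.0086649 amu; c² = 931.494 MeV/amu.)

7.54 MeV/nucleon

Z = 47, so N = A − Z = 109 − 47 = 62.
Σm = 47·m(¹H) + 62·m_n = 47.3666 + 62.5372238 = 109.9038238 amu
Δm = 109.9038238 − 109.0211 = 0.8827238 amu
E_B = 0.8827238 × 931.494 = 822.252 MeV
Per nucleon: 822.252 / 109 = 7.544 MeV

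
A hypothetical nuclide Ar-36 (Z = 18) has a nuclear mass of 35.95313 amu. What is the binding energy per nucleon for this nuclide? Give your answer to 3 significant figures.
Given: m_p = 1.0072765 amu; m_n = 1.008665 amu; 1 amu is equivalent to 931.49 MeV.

Mass of separated nucleons = 18(1.0072765) + 18(1.008665) = 18.1309770 + 18.155970 = 36.2869470 amu
Mass defect Δm = 36.2869470 − 35.95313 = 0.3338170 amu
Converting to energy: 0.3338170 amu × 931.49 MeV/amu = 310.947 MeV
Per nucleon: 310.947 / 36 = 8.637 MeV

8.64 MeV/nucleon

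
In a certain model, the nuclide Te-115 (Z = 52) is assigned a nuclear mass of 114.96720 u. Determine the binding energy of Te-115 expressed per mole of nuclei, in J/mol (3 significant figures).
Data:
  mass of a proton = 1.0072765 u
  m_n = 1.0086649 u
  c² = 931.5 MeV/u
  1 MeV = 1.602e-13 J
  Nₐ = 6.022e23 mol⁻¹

The nucleus contains 52 protons and 115 − 52 = 63 neutrons.
Σm = 52·m_p + 63·m_n = 52.3783780 + 63.5458887 = 115.9242667 u
Δm = 115.9242667 − 114.96720 = 0.9570667 u
Binding energy = Δm·c² = 0.9570667 × 931.5 MeV/u = 891.508 MeV
Per nucleus in joules: 891.508 MeV × 1.602e-13 J/MeV = 1.4282e-10 J
Per mole: 1.4282e-10 J × 6.022e23 mol⁻¹ = 8.6006e+13 J/mol

8.60e+13 J/mol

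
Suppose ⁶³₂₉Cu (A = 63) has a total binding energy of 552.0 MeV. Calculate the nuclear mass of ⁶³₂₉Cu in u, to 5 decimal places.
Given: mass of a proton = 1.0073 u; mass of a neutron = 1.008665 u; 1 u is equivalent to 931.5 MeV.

Mass defect = 552.0 MeV / (931.5 MeV/u) = 0.5925926 u
Constituent mass = 29(1.0073) + 34(1.008665) = 63.506310 u
Nuclear mass = 63.506310 − 0.5925926 = 62.9137174 u ≈ 62.91372 u (to 5 decimal places)

62.91372 u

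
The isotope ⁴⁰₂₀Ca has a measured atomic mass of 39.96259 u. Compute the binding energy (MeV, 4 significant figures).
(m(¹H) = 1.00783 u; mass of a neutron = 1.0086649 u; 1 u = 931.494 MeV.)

342.1 MeV

With 20 protons and 20 neutrons (A = 40):
Mass of separated nucleons = 20(1.00783) + 20(1.0086649) = 20.15660 + 20.1732980 = 40.3298980 u
The mass defect is 40.3298980 − 39.96259 = 0.3673080 u.
E_B = 0.3673080 × 931.494 = 342.145 MeV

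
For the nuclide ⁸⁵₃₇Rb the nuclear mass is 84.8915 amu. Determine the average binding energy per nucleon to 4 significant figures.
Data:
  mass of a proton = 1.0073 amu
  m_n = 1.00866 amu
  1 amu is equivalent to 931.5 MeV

Z = 37, so N = A − Z = 85 − 37 = 48.
Σm = 37·m_p + 48·m_n = 37.2701 + 48.41568 = 85.68578 amu
The mass defect is 85.68578 − 84.8915 = 0.79428 amu.
E_B = 0.79428 × 931.5 = 739.872 MeV
Dividing by A = 85 gives 8.704 MeV per nucleon.

8.704 MeV/nucleon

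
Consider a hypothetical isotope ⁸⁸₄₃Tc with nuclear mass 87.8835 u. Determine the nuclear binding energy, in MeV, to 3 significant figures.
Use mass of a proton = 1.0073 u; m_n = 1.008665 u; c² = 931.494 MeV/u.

Mass of separated nucleons = 43(1.0073) + 45(1.008665) = 43.3139 + 45.389925 = 88.703825 u
The mass defect is 88.703825 − 87.8835 = 0.820325 u.
Binding energy = Δm·c² = 0.820325 × 931.494 MeV/u = 764.128 MeV

764 MeV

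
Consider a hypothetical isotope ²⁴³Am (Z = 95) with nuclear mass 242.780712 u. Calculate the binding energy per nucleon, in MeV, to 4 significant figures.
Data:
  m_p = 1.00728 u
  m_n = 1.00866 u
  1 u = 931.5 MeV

8.405 MeV/nucleon

Total constituent mass: 95 × 1.00728 + 148 × 1.00866 = 244.97328 u
Mass defect Δm = 244.97328 − 242.780712 = 2.192568 u
E_B = 2.192568 × 931.5 = 2042.38 MeV
BE/A = 2042.38 MeV / 243 = 8.405 MeV/nucleon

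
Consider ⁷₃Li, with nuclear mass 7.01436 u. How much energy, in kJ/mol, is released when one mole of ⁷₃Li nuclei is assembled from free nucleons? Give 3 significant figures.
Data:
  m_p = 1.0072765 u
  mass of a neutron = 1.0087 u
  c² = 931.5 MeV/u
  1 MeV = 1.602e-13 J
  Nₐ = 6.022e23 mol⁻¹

Σm = 3·m_p + 4·m_n = 3.0218295 + 4.0348 = 7.0566295 u
Δm = 7.0566295 − 7.01436 = 0.0422695 u
Binding energy = Δm·c² = 0.0422695 × 931.5 MeV/u = 39.3740 MeV
Per nucleus in joules: 39.3740 MeV × 1.602e-13 J/MeV = 6.3077e-12 J
Per mole: 6.3077e-12 J × 6.022e23 mol⁻¹ = 3.7985e+12 J/mol

3.80e+09 kJ/mol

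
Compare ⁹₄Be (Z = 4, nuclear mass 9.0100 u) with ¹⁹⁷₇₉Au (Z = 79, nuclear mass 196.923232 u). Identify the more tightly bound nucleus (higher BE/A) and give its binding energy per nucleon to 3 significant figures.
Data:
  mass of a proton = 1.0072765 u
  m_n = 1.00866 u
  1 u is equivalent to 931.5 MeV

¹⁹⁷₇₉Au; 7.91 MeV/nucleon

⁹₄Be: Σm = 4(1.0072765) + 5(1.00866) = 9.0724060 u; Δm = 0.0624060 u; E_B = 58.131 MeV; E_B/A = 6.459 MeV
¹⁹⁷₇₉Au: Σm = 79(1.0072765) + 118(1.00866) = 198.5967235 u; Δm = 1.6734915 u; E_B = 1558.9 MeV; E_B/A = 7.913 MeV
¹⁹⁷₇₉Au has the higher binding energy per nucleon, so it is the more tightly bound nucleus.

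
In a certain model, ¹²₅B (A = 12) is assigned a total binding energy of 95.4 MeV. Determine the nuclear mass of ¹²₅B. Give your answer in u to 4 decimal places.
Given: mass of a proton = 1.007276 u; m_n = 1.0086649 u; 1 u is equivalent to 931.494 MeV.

11.9946 u

Mass defect = 95.4 MeV / (931.494 MeV/u) = 0.102416 u
Constituent mass = 5(1.007276) + 7(1.0086649) = 12.0970343 u
Nuclear mass = 12.0970343 − 0.102416 = 11.9946183 u ≈ 11.9946 u (to 4 decimal places)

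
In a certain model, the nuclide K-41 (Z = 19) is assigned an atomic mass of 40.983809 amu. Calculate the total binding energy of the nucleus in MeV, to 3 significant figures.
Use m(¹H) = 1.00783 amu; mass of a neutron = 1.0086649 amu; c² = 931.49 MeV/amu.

Σm = 19·m(¹H) + 22·m_n = 19.14877 + 22.1906278 = 41.3393978 amu
The mass defect is 41.3393978 − 40.983809 = 0.3555888 amu.
Binding energy = Δm·c² = 0.3555888 × 931.49 MeV/amu = 331.227 MeV

331 MeV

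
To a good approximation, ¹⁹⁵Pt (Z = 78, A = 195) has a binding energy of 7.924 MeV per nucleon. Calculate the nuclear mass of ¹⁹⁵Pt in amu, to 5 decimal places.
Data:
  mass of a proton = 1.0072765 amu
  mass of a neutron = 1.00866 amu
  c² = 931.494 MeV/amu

Total binding energy = 195 × 7.924 = 1545.180 MeV
Mass defect = 1545.180 MeV / (931.494 MeV/amu) = 1.6588191 amu
Constituent mass = 78(1.0072765) + 117(1.00866) = 196.5807870 amu
Nuclear mass = 196.5807870 − 1.6588191 = 194.9219679 amu ≈ 194.92197 amu (to 5 decimal places)

194.92197 amu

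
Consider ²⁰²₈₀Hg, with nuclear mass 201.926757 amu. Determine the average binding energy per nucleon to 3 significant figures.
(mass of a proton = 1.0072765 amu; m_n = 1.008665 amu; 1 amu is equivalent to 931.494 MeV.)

Z = 80, so N = A − Z = 202 − 80 = 122.
Mass of separated nucleons = 80(1.0072765) + 122(1.008665) = 80.5821200 + 123.057130 = 203.6392500 amu
Δm = 203.6392500 − 201.926757 = 1.7124930 amu
E_B = 1.7124930 × 931.494 = 1595.18 MeV
Per nucleon: 1595.18 / 202 = 7.897 MeV

7.90 MeV/nucleon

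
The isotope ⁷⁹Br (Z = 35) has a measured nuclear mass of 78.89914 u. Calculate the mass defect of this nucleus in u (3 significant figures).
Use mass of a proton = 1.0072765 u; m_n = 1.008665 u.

With 35 protons and 44 neutrons (A = 79):
Σm = 35·m_p + 44·m_n = 35.2546775 + 44.381260 = 79.6359375 u
The mass defect is 79.6359375 − 78.89914 = 0.7367975 u.

0.737 u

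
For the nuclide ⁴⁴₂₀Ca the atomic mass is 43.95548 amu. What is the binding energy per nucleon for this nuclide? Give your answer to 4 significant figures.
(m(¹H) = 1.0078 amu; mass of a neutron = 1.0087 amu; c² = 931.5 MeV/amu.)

Z = 20, so N = A − Z = 44 − 20 = 24.
Σm = 20·m(¹H) + 24·m_n = 20.1560 + 24.2088 = 44.3648 amu
Δm = 44.3648 − 43.95548 = 0.40932 amu
Converting to energy: 0.40932 amu × 931.5 MeV/amu = 381.2816 MeV
Per nucleon: 381.2816 / 44 = 8.665 MeV

8.665 MeV/nucleon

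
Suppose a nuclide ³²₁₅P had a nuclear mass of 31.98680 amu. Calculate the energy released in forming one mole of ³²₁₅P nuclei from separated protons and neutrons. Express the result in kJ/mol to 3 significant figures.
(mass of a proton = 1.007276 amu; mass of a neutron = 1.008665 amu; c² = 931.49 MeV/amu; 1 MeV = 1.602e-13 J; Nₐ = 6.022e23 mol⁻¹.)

With 15 protons and 17 neutrons (A = 32):
Σm = 15·m_p + 17·m_n = 15.109140 + 17.147305 = 32.256445 amu
The mass defect is 32.256445 − 31.98680 = 0.269645 amu.
E_B = 0.269645 × 931.49 = 251.172 MeV
Per nucleus in joules: 251.172 MeV × 1.602e-13 J/MeV = 4.0238e-11 J
Per mole: 4.0238e-11 J × 6.022e23 mol⁻¹ = 2.4231e+13 J/mol

2.42e+10 kJ/mol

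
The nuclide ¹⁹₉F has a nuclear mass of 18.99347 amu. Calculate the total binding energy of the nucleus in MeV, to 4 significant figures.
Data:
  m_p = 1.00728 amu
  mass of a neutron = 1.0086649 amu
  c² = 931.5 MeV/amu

147.8 MeV

The nucleus contains 9 protons and 19 − 9 = 10 neutrons.
Total constituent mass: 9 × 1.00728 + 10 × 1.0086649 = 19.1521690 amu
Mass defect Δm = 19.1521690 − 18.99347 = 0.1586990 amu
E_B = 0.1586990 × 931.5 = 147.828 MeV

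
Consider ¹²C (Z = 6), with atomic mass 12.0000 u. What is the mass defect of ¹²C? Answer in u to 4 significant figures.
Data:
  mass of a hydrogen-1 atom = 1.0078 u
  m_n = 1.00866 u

0.09876 u

Total constituent mass: 6 × 1.0078 + 6 × 1.00866 = 12.09876 u
The mass defect is 12.09876 − 12.0000 = 0.09876 u.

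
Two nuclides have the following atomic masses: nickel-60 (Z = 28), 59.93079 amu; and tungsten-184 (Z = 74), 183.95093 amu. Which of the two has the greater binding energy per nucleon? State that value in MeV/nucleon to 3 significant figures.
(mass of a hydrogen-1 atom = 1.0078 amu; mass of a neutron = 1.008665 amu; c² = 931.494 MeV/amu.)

nickel-60; 8.77 MeV/nucleon

nickel-60: Σm = 28(1.0078) + 32(1.008665) = 60.495680 amu; Δm = 0.564890 amu; E_B = 526.19 MeV; E_B/A = 8.770 MeV
tungsten-184: Σm = 74(1.0078) + 110(1.008665) = 185.530350 amu; Δm = 1.579420 amu; E_B = 1471.2 MeV; E_B/A = 7.996 MeV
nickel-60 has the higher binding energy per nucleon, so it is the more tightly bound nucleus.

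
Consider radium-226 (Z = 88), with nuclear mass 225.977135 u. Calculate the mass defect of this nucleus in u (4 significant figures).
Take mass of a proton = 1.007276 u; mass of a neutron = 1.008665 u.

1.859 u

Total constituent mass: 88 × 1.007276 + 138 × 1.008665 = 227.836058 u
Δm = 227.836058 − 225.977135 = 1.858923 u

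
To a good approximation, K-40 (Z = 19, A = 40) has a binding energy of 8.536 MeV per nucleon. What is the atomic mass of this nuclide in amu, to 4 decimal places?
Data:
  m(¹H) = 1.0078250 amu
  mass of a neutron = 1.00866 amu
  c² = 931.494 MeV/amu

Total binding energy = 40 × 8.536 = 341.440 MeV
Mass defect = 341.440 MeV / (931.494 MeV/amu) = 0.366551 amu
Constituent mass = 19(1.0078250) + 21(1.00866) = 40.3305350 amu
Atomic mass = 40.3305350 − 0.366551 = 39.9639840 amu ≈ 39.9640 amu (to 4 decimal places)

39.9640 amu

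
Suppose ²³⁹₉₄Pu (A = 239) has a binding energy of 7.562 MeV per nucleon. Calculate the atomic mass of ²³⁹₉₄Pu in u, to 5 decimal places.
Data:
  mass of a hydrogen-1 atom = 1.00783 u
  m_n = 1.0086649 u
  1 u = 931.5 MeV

Total binding energy = 239 × 7.562 = 1807.318 MeV
Mass defect = 1807.318 MeV / (931.5 MeV/u) = 1.9402233 u
Constituent mass = 94(1.00783) + 145(1.0086649) = 240.9924305 u
Atomic mass = 240.9924305 − 1.9402233 = 239.0522072 u ≈ 239.05221 u (to 5 decimal places)

239.05221 u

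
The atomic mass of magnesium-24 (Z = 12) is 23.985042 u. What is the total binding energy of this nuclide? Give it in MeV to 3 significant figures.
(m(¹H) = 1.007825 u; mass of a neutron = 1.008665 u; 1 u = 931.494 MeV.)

Z = 12, so N = A − Z = 24 − 12 = 12.
Total constituent mass: 12 × 1.007825 + 12 × 1.008665 = 24.197880 u
Δm = 24.197880 − 23.985042 = 0.212838 u
E_B = 0.212838 × 931.494 = 198.257 MeV

198 MeV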